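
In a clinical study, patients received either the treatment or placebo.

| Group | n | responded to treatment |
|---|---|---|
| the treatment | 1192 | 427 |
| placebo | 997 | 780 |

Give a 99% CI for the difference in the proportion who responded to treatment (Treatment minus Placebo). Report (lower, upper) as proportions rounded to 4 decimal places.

Sample proportions: 427/1192 = 0.3582, 780/997 = 0.7823.
Each SE is √(p̂(1−p̂)/n): √(0.3582·0.6418/1192) = 0.01389 and √(0.7823·0.2177/997) = 0.01307.
SE(p̂₁ − p̂₂) = √(SE₁² + SE₂²) = √(0.0001929321 + 0.0001708249) = 0.01907, since the two samples are independent.
At 99% confidence z* = 2.576; margin = 2.576 × 0.01907 = 0.04912.
The difference is 0.3582 − 0.7823 = -0.4241, so the interval is -0.4241 ± 0.04912 = (-0.4732, -0.3750).

(-0.4732, -0.3750)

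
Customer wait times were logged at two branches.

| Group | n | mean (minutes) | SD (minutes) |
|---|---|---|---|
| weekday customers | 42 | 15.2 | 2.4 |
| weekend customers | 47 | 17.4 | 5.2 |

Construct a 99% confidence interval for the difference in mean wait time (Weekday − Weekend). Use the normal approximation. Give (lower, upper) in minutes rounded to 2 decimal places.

Per-group SEs: s₁/√n₁ = 2.4/√42 = 0.3703, s₂/√n₂ = 5.2/√47 = 0.7585.
Unpooled SE of the difference: √(0.13712209 + 0.57532225) = 0.8441.
Margin of error = z* · SE = 2.576 × 0.8441 = 2.1744.
x̄₁ − x̄₂ = 15.2 − 17.4 = -2.2000.
CI: -2.2000 ± 2.1744 = (-4.37, -0.03).

(-4.37, -0.03)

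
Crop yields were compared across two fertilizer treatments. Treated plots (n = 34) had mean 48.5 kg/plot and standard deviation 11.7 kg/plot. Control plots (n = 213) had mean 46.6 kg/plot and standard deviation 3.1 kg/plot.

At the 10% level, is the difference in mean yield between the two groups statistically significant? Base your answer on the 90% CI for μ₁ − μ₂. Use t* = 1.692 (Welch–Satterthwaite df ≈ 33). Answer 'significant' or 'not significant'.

Standard errors of each mean: 11.7/√34 = 2.0065 and 3.1/√213 = 0.2124.
SE(x̄₁ − x̄₂) = √(2.0065² + 0.2124²) = 2.0177 for independent samples with unequal variances.
With t* = 1.692, the margin is 1.692 × 2.0177 = 3.4139.
x̄₁ − x̄₂ = 48.5 − 46.6 = 1.9000; the interval is 1.9000 ± 3.4139 = (-1.5139, 5.3139).
The interval (-1.5139, 5.3139) contains 0, so the difference is not significant.

not significant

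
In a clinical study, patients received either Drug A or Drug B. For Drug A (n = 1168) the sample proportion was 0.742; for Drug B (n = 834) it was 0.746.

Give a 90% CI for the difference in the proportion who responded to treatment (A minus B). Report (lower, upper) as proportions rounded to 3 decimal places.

(-0.037, 0.029)

The two standard errors are √(0.7420×0.2580/1168) = 0.01280 and √(0.7460×0.2540/834) = 0.01507.
Because the samples are independent, SE_diff = √(0.01280² + 0.01507²) = 0.01977.
Using z* = 1.645 for 90%, ME = 1.645 × 0.01977 = 0.03252.
p̂₁ − p̂₂ = -0.0040; interval -0.0040 ± 0.03252 gives (-0.037, 0.029).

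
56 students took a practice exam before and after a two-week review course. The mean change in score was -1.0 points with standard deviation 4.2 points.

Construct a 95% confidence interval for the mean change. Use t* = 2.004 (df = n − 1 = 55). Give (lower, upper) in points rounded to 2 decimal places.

(-2.12, 0.12)

This is a matched-pairs design, so SE = s_d/√n = 4.2/√56 = 0.5612.
Margin = 2.004 × 0.5612 = 1.1246; the interval is -1.0 ± 1.1246 = (-2.12, 0.12).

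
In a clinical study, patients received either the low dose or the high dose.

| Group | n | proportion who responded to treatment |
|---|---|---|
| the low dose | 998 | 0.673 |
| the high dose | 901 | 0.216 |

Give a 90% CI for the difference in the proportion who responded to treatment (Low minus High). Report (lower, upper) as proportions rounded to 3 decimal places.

Each SE is √(p̂(1−p̂)/n): √(0.6730·0.3270/998) = 0.01485 and √(0.2160·0.7840/901) = 0.01371.
SE(p̂₁ − p̂₂) = √(SE₁² + SE₂²) = √(0.0002205225 + 0.0001879641) = 0.02021, since the two samples are independent.
At 90% confidence z* = 1.645; margin = 1.645 × 0.02021 = 0.03325.
The difference is 0.6730 − 0.2160 = 0.4570, so the interval is 0.4570 ± 0.03325 = (0.424, 0.490).

(0.424, 0.490)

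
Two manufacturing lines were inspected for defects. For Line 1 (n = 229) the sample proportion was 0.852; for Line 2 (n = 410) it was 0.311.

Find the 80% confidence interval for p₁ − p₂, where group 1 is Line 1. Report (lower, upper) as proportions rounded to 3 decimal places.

Each SE is √(p̂(1−p̂)/n): √(0.8520·0.1480/229) = 0.02347 and √(0.3110·0.6890/410) = 0.02286.
SE(p̂₁ − p̂₂) = √(SE₁² + SE₂²) = √(0.0005508409 + 0.0005225796) = 0.03276, since the two samples are independent.
At 80% confidence z* = 1.282; margin = 1.282 × 0.03276 = 0.04200.
The difference is 0.8520 − 0.3110 = 0.5410, so the interval is 0.5410 ± 0.04200 = (0.499, 0.583).

(0.499, 0.583)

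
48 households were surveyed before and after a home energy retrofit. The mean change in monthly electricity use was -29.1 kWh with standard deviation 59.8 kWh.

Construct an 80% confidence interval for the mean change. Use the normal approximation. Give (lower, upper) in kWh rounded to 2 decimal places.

Paired design: SE = s_d/√n = 59.8/√48 = 8.6314.
z* = 1.282; margin of error = 1.282 × 8.6314 = 11.0655.
-29.1 ± 11.0655 → (-40.17, -18.03).

(-40.17, -18.03)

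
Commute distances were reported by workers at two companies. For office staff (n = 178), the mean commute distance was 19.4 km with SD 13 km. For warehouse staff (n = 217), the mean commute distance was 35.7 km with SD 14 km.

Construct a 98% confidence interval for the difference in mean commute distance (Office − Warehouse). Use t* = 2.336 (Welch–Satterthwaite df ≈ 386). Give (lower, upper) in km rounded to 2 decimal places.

Standard errors of each mean: 13/√178 = 0.9744 and 14/√217 = 0.9504.
SE(x̄₁ − x̄₂) = √(0.9744² + 0.9504²) = 1.3611 for independent samples with unequal variances.
With t* = 2.336, the margin is 2.336 × 1.3611 = 3.1795.
x̄₁ − x̄₂ = 19.4 − 35.7 = -16.3000; the interval is -16.3000 ± 3.1795 = (-19.48, -13.12).

(-19.48, -13.12)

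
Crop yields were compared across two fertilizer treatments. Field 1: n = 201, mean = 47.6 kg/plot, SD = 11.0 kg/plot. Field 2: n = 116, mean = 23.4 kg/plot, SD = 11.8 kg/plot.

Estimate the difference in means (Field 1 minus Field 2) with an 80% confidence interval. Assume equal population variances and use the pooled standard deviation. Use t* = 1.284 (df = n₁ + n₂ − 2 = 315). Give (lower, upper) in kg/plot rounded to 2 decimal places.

(22.51, 25.89)

Pooled variance s_p² = [200·11.0² + 115·11.8²] / (201+116−2) = 127.6590, so s_p = 11.2986.
SE_diff = s_p·√(1/n₁ + 1/n₂) = 11.2986·√(1/201 + 1/116) = 1.3174.
t* = 1.284; margin = 1.284 × 1.3174 = 1.6915.
Difference = 47.6 − 23.4 = 24.2000.
24.2000 ± 1.6915 → (22.51, 25.89).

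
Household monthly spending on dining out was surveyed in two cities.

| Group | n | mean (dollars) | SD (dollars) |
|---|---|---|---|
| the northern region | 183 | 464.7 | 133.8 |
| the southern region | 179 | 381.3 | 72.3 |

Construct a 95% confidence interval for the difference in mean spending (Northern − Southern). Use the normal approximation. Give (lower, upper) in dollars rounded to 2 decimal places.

Per-group SEs: s₁/√n₁ = 133.8/√183 = 9.8908, s₂/√n₂ = 72.3/√179 = 5.4040.
Unpooled SE of the difference: √(97.82792464 + 29.203216) = 11.2708.
Margin of error = z* · SE = 1.960 × 11.2708 = 22.0908.
x̄₁ − x̄₂ = 464.7 − 381.3 = 83.4000.
CI: 83.4000 ± 22.0908 = (61.31, 105.49).

(61.31, 105.49)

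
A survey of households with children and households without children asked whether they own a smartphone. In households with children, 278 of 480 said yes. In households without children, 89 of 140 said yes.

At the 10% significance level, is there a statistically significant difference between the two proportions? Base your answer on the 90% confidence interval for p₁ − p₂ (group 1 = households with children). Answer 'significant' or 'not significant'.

not significant

p̂₁ = 278/480 = 0.5792 and p̂₂ = 89/140 = 0.6357.
SE₁ = √(p̂₁(1−p̂₁)/n₁) = √(0.5792·0.4208/480) = 0.02253; SE₂ = √(0.6357·0.3643/140) = 0.04067.
Independent samples: SE of the difference = √(SE₁² + SE₂²) = √(0.0005076009 + 0.0016540489) = 0.04649.
z* for 90% confidence is 1.645, so the margin of error is 1.645 × 0.04649 = 0.07648.
Point estimate p̂₁ − p̂₂ = 0.5792 − 0.6357 = -0.0565.
-0.0565 ± 0.07648 → (-0.13298, 0.01998).
The interval (-0.13298, 0.01998) contains 0, so the difference is not significant.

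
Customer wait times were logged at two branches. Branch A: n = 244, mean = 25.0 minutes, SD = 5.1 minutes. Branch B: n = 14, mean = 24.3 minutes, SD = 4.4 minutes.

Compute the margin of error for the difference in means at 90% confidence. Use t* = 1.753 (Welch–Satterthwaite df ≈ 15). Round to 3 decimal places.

2.139

SE₁ = s₁/√n₁ = 5.1/√244 = 0.3265; SE₂ = 4.4/√14 = 1.1759.
Independent samples, unequal variances: SE_diff = √(SE₁² + SE₂²) = √(0.10660225 + 1.38274081) = 1.2204.
t* = 1.753, so margin of error = 1.753 × 1.2204 = 2.1394.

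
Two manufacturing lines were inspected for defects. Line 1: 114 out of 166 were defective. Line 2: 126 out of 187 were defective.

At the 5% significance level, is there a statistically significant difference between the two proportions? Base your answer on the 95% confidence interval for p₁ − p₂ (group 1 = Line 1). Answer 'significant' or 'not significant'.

First, p̂₁ = 114/166 = 0.6867; p̂₂ = 126/187 = 0.6738.
The two standard errors are √(0.6867×0.3133/166) = 0.03600 and √(0.6738×0.3262/187) = 0.03428.
Because the samples are independent, SE_diff = √(0.03600² + 0.03428²) = 0.04971.
Using z* = 1.960 for 95%, ME = 1.960 × 0.04971 = 0.09743.
p̂₁ − p̂₂ = 0.0129; interval 0.0129 ± 0.09743 gives (-0.08453, 0.11033).
The interval (-0.08453, 0.11033) contains 0, so the difference is not significant.

not significant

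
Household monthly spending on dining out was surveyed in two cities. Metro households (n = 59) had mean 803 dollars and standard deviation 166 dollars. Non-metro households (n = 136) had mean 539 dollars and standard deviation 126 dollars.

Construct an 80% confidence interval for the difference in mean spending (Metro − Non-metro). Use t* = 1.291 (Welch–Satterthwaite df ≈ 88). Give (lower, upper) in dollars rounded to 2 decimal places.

Per-group SEs: s₁/√n₁ = 166/√59 = 21.6114, s₂/√n₂ = 126/√136 = 10.8044.
Unpooled SE of the difference: √(467.05260996 + 116.73505936) = 24.1617.
Margin of error = t* · SE = 1.291 × 24.1617 = 31.1928.
x̄₁ − x̄₂ = 803 − 539 = 264.0000.
CI: 264.0000 ± 31.1928 = (232.81, 295.19).

(232.81, 295.19)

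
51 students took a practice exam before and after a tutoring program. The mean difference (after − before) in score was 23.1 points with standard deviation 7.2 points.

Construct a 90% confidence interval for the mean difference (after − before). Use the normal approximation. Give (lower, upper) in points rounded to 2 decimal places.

This is a matched-pairs design, so SE = s_d/√n = 7.2/√51 = 1.0082.
Margin = 1.645 × 1.0082 = 1.6585; the interval is 23.1 ± 1.6585 = (21.44, 24.76).

(21.44, 24.76)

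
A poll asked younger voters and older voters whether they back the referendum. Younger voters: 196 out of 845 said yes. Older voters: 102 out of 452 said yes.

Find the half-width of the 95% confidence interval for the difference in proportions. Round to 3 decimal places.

First, p̂₁ = 196/845 = 0.2320; p̂₂ = 102/452 = 0.2257.
The two standard errors are √(0.2320×0.7680/845) = 0.01452 and √(0.2257×0.7743/452) = 0.01966.
Because the samples are independent, SE_diff = √(0.01452² + 0.01966²) = 0.02444.
Using z* = 1.960 for 95%, ME = 1.960 × 0.02444 = 0.04790.

0.048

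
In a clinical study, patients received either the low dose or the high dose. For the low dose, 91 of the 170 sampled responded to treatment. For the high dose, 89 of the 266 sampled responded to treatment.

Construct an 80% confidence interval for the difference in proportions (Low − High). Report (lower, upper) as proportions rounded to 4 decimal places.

(0.1392, 0.2622)

First, p̂₁ = 91/170 = 0.5353; p̂₂ = 89/266 = 0.3346.
The two standard errors are √(0.5353×0.4647/170) = 0.03825 and √(0.3346×0.6654/266) = 0.02893.
Because the samples are independent, SE_diff = √(0.03825² + 0.02893²) = 0.04796.
Using z* = 1.282 for 80%, ME = 1.282 × 0.04796 = 0.06148.
p̂₁ − p̂₂ = 0.2007; interval 0.2007 ± 0.06148 gives (0.1392, 0.2622).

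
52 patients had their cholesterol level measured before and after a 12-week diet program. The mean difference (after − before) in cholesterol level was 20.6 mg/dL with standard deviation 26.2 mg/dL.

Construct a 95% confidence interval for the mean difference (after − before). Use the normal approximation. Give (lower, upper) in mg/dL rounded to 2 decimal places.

(13.48, 27.72)

Paired design: SE = s_d/√n = 26.2/√52 = 3.6333.
z* = 1.960; margin of error = 1.960 × 3.6333 = 7.1213.
20.6 ± 7.1213 → (13.48, 27.72).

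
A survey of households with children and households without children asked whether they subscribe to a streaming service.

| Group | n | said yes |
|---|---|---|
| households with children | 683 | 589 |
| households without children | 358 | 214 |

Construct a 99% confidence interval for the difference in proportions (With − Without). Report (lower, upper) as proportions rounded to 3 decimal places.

p̂₁ = 589/683 = 0.8624 and p̂₂ = 214/358 = 0.5978.
SE₁ = √(p̂₁(1−p̂₁)/n₁) = √(0.8624·0.1376/683) = 0.01318; SE₂ = √(0.5978·0.4022/358) = 0.02592.
Independent samples: SE of the difference = √(SE₁² + SE₂²) = √(0.0001737124 + 0.0006718464) = 0.02908.
z* for 99% confidence is 2.576, so the margin of error is 2.576 × 0.02908 = 0.07491.
Point estimate p̂₁ − p̂₂ = 0.8624 − 0.5978 = 0.2646.
0.2646 ± 0.07491 → (0.190, 0.340).

(0.190, 0.340)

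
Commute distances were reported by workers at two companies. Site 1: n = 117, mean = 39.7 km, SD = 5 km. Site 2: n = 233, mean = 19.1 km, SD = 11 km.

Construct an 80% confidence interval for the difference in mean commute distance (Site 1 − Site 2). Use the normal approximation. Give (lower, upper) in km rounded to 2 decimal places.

(19.50, 21.70)

SE₁ = s₁/√n₁ = 5/√117 = 0.4623; SE₂ = 11/√233 = 0.7206.
Independent samples, unequal variances: SE_diff = √(SE₁² + SE₂²) = √(0.21372129 + 0.51926436) = 0.8561.
z* = 1.282, so margin of error = 1.282 × 0.8561 = 1.0975.
Difference in means = 39.7 − 19.1 = 20.6000.
20.6000 ± 1.0975 → (19.50, 21.70).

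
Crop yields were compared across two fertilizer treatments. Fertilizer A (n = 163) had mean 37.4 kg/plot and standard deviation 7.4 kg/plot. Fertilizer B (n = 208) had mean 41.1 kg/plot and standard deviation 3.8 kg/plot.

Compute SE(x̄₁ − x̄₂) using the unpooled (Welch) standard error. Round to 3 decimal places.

SE₁ = s₁/√n₁ = 7.4/√163 = 0.5796; SE₂ = 3.8/√208 = 0.2635.
Independent samples, unequal variances: SE_diff = √(SE₁² + SE₂²) = √(0.33593616 + 0.06943225) = 0.6367.

0.637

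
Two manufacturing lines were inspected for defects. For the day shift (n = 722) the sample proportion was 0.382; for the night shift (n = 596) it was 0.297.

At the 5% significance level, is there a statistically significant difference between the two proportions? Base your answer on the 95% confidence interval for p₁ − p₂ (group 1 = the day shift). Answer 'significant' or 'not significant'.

significant

The two standard errors are √(0.3820×0.6180/722) = 0.01808 and √(0.2970×0.7030/596) = 0.01872.
Because the samples are independent, SE_diff = √(0.01808² + 0.01872²) = 0.02603.
Using z* = 1.960 for 95%, ME = 1.960 × 0.02603 = 0.05102.
p̂₁ − p̂₂ = 0.0850; interval 0.0850 ± 0.05102 gives (0.03398, 0.13602).
The interval (0.03398, 0.13602) does not contain 0, so the difference is significant.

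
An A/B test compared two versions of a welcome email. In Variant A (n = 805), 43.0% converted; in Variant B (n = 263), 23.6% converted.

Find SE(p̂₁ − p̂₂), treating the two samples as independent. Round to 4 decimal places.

The two standard errors are √(0.4300×0.5700/805) = 0.01745 and √(0.2360×0.7640/263) = 0.02618.
Because the samples are independent, SE_diff = √(0.01745² + 0.02618²) = 0.03146.

0.0315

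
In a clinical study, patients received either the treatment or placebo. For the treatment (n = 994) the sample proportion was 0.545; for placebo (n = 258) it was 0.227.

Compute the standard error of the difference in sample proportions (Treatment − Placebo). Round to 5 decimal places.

0.03049

The two standard errors are √(0.5450×0.4550/994) = 0.01579 and √(0.2270×0.7730/258) = 0.02608.
Because the samples are independent, SE_diff = √(0.01579² + 0.02608²) = 0.03049.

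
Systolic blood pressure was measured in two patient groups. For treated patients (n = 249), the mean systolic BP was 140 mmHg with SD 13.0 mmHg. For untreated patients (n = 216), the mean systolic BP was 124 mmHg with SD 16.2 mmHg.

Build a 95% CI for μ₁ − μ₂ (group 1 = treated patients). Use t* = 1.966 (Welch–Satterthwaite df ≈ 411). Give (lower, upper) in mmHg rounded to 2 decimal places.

Per-group SEs: s₁/√n₁ = 13.0/√249 = 0.8238, s₂/√n₂ = 16.2/√216 = 1.1023.
Unpooled SE of the difference: √(0.67864644 + 1.21506529) = 1.3761.
Margin of error = t* · SE = 1.966 × 1.3761 = 2.7054.
x̄₁ − x̄₂ = 140 − 124 = 16.0000.
CI: 16.0000 ± 2.7054 = (13.29, 18.71).

(13.29, 18.71)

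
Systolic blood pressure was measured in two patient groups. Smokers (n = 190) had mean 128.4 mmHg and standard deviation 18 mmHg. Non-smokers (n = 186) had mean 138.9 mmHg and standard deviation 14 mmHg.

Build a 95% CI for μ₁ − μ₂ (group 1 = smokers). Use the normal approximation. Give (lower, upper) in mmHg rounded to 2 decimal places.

(-13.76, -7.24)

SE₁ = s₁/√n₁ = 18/√190 = 1.3059; SE₂ = 14/√186 = 1.0265.
Independent samples, unequal variances: SE_diff = √(SE₁² + SE₂²) = √(1.70537481 + 1.05370225) = 1.6610.
z* = 1.960, so margin of error = 1.960 × 1.6610 = 3.2556.
Difference in means = 128.4 − 138.9 = -10.5000.
-10.5000 ± 3.2556 → (-13.76, -7.24).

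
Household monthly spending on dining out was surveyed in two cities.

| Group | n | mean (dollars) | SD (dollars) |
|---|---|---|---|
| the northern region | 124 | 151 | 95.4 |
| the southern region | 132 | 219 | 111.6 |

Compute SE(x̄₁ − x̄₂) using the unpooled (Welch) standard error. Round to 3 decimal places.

12.952

Standard errors of each mean: 95.4/√124 = 8.5672 and 111.6/√132 = 9.7135.
SE(x̄₁ − x̄₂) = √(8.5672² + 9.7135²) = 12.9518 for independent samples with unequal variances.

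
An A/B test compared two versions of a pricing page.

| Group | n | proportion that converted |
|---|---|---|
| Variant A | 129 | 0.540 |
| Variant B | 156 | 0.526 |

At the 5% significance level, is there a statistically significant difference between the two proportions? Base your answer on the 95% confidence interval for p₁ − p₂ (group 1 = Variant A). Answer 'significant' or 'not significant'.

not significant

SE₁ = √(p̂₁(1−p̂₁)/n₁) = √(0.5400·0.4600/129) = 0.04388; SE₂ = √(0.5260·0.4740/156) = 0.03998.
Independent samples: SE of the difference = √(SE₁² + SE₂²) = √(0.0019254544 + 0.0015984004) = 0.05936.
z* for 95% confidence is 1.960, so the margin of error is 1.960 × 0.05936 = 0.11635.
Point estimate p̂₁ − p̂₂ = 0.5400 − 0.5260 = 0.0140.
0.0140 ± 0.11635 → (-0.10235, 0.13035).
The interval (-0.10235, 0.13035) contains 0, so the difference is not significant.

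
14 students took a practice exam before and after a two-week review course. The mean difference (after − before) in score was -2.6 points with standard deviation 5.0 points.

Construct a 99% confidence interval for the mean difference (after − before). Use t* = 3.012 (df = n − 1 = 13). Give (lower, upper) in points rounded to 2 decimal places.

Paired design: SE = s_d/√n = 5.0/√14 = 1.3363.
t* = 3.012; margin of error = 3.012 × 1.3363 = 4.0249.
-2.6 ± 4.0249 → (-6.62, 1.42).

(-6.62, 1.42)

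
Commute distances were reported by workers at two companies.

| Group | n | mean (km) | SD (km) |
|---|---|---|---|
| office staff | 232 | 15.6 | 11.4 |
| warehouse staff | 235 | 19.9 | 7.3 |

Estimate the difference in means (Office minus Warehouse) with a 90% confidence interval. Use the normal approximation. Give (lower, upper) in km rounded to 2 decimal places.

Standard errors of each mean: 11.4/√232 = 0.7484 and 7.3/√235 = 0.4762.
SE(x̄₁ − x̄₂) = √(0.7484² + 0.4762²) = 0.8871 for independent samples with unequal variances.
With z* = 1.645, the margin is 1.645 × 0.8871 = 1.4593.
x̄₁ − x̄₂ = 15.6 − 19.9 = -4.3000; the interval is -4.3000 ± 1.4593 = (-5.76, -2.84).

(-5.76, -2.84)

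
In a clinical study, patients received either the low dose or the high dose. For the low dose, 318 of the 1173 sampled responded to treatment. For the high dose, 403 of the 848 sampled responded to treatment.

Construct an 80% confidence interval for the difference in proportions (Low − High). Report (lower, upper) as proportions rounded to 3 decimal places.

(-0.232, -0.177)

p̂₁ = 318/1173 = 0.2711 and p̂₂ = 403/848 = 0.4752.
SE₁ = √(p̂₁(1−p̂₁)/n₁) = √(0.2711·0.7289/1173) = 0.01298; SE₂ = √(0.4752·0.5248/848) = 0.01715.
Independent samples: SE of the difference = √(SE₁² + SE₂²) = √(0.0001684804 + 0.0002941225) = 0.02151.
z* for 80% confidence is 1.282, so the margin of error is 1.282 × 0.02151 = 0.02758.
Point estimate p̂₁ − p̂₂ = 0.2711 − 0.4752 = -0.2041.
-0.2041 ± 0.02758 → (-0.232, -0.177).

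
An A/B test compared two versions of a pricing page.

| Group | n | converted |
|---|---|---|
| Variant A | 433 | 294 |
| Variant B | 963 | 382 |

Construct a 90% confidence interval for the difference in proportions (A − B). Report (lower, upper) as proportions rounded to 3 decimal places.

Sample proportions: 294/433 = 0.6790, 382/963 = 0.3967.
Each SE is √(p̂(1−p̂)/n): √(0.6790·0.3210/433) = 0.02244 and √(0.3967·0.6033/963) = 0.01576.
SE(p̂₁ − p̂₂) = √(SE₁² + SE₂²) = √(0.0005035536 + 0.0002483776) = 0.02742, since the two samples are independent.
At 90% confidence z* = 1.645; margin = 1.645 × 0.02742 = 0.04511.
The difference is 0.6790 − 0.3967 = 0.2823, so the interval is 0.2823 ± 0.04511 = (0.237, 0.327).

(0.237, 0.327)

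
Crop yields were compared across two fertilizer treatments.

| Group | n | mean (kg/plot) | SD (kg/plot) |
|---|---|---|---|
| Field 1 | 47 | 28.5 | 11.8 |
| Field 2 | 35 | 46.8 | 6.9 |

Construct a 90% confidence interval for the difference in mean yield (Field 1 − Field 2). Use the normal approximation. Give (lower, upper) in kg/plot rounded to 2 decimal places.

SE₁ = s₁/√n₁ = 11.8/√47 = 1.7212; SE₂ = 6.9/√35 = 1.1663.
Independent samples, unequal variances: SE_diff = √(SE₁² + SE₂²) = √(2.96252944 + 1.36025569) = 2.0791.
z* = 1.645, so margin of error = 1.645 × 2.0791 = 3.4201.
Difference in means = 28.5 − 46.8 = -18.3000.
-18.3000 ± 3.4201 → (-21.72, -14.88).

(-21.72, -14.88)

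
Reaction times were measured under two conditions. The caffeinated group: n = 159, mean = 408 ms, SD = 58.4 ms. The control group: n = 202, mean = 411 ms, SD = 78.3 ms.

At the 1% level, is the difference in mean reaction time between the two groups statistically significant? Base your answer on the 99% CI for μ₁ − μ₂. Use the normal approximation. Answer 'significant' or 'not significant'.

Per-group SEs: s₁/√n₁ = 58.4/√159 = 4.6314, s₂/√n₂ = 78.3/√202 = 5.5092.
Unpooled SE of the difference: √(21.44986596 + 30.35128464) = 7.1973.
Margin of error = z* · SE = 2.576 × 7.1973 = 18.5402.
x̄₁ − x̄₂ = 408 − 411 = -3.0000.
CI: -3.0000 ± 18.5402 = (-21.5402, 15.5402).
The interval (-21.5402, 15.5402) contains 0, so the difference is not significant.

not significant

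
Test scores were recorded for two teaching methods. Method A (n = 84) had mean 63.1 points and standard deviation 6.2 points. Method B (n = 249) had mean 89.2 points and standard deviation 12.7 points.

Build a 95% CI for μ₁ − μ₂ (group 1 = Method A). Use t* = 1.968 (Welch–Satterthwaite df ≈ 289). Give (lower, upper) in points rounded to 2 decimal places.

(-28.17, -24.03)

Per-group SEs: s₁/√n₁ = 6.2/√84 = 0.6765, s₂/√n₂ = 12.7/√249 = 0.8048.
Unpooled SE of the difference: √(0.45765225 + 0.64770304) = 1.0514.
Margin of error = t* · SE = 1.968 × 1.0514 = 2.0692.
x̄₁ − x̄₂ = 63.1 − 89.2 = -26.1000.
CI: -26.1000 ± 2.0692 = (-28.17, -24.03).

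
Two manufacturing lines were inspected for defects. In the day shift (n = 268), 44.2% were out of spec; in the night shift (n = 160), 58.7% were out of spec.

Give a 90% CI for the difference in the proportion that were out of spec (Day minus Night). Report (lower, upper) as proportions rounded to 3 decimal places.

(-0.226, -0.064)

The two standard errors are √(0.4420×0.5580/268) = 0.03034 and √(0.5870×0.4130/160) = 0.03893.
Because the samples are independent, SE_diff = √(0.03034² + 0.03893²) = 0.04936.
Using z* = 1.645 for 90%, ME = 1.645 × 0.04936 = 0.08120.
p̂₁ − p̂₂ = -0.1450; interval -0.1450 ± 0.08120 gives (-0.226, -0.064).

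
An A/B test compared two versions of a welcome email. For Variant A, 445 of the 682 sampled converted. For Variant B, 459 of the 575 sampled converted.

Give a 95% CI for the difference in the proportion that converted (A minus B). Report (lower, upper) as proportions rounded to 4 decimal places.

(-0.1943, -0.0973)

First, p̂₁ = 445/682 = 0.6525; p̂₂ = 459/575 = 0.7983.
The two standard errors are √(0.6525×0.3475/682) = 0.01823 and √(0.7983×0.2017/575) = 0.01673.
Because the samples are independent, SE_diff = √(0.01823² + 0.01673²) = 0.02474.
Using z* = 1.960 for 95%, ME = 1.960 × 0.02474 = 0.04849.
p̂₁ − p̂₂ = -0.1458; interval -0.1458 ± 0.04849 gives (-0.1943, -0.0973).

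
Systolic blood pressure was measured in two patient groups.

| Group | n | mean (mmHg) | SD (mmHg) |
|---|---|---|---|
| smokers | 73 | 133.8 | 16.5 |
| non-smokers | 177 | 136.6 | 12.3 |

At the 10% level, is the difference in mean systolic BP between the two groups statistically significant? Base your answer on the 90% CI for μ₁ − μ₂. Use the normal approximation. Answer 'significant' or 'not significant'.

not significant

SE₁ = s₁/√n₁ = 16.5/√73 = 1.9312; SE₂ = 12.3/√177 = 0.9245.
Independent samples, unequal variances: SE_diff = √(SE₁² + SE₂²) = √(3.72953344 + 0.85470025) = 2.1411.
z* = 1.645, so margin of error = 1.645 × 2.1411 = 3.5221.
Difference in means = 133.8 − 136.6 = -2.8000.
-2.8000 ± 3.5221 → (-6.3221, 0.7221).
The interval (-6.3221, 0.7221) contains 0, so the difference is not significant.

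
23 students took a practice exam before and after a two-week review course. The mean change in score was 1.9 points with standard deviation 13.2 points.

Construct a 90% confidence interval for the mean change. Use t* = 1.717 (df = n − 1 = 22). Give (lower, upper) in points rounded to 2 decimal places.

This is a matched-pairs design, so SE = s_d/√n = 13.2/√23 = 2.7524.
Margin = 1.717 × 2.7524 = 4.7259; the interval is 1.9 ± 4.7259 = (-2.83, 6.63).

(-2.83, 6.63)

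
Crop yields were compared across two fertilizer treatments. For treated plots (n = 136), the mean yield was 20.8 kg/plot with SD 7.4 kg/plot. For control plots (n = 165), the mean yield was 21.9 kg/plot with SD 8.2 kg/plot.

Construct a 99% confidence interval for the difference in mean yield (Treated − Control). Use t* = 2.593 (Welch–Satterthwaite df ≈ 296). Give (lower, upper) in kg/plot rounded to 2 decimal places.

Per-group SEs: s₁/√n₁ = 7.4/√136 = 0.6345, s₂/√n₂ = 8.2/√165 = 0.6384.
Unpooled SE of the difference: √(0.40259025 + 0.40755456) = 0.9001.
Margin of error = t* · SE = 2.593 × 0.9001 = 2.3340.
x̄₁ − x̄₂ = 20.8 − 21.9 = -1.1000.
CI: -1.1000 ± 2.3340 = (-3.43, 1.23).

(-3.43, 1.23)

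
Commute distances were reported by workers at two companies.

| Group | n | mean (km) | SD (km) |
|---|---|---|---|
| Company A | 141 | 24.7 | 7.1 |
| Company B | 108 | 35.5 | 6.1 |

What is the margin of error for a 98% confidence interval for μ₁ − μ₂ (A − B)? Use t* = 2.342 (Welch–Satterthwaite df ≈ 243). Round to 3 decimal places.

Per-group SEs: s₁/√n₁ = 7.1/√141 = 0.5979, s₂/√n₂ = 6.1/√108 = 0.5870.
Unpooled SE of the difference: √(0.35748441 + 0.344569) = 0.8379.
Margin of error = t* · SE = 2.342 × 0.8379 = 1.9624.

1.962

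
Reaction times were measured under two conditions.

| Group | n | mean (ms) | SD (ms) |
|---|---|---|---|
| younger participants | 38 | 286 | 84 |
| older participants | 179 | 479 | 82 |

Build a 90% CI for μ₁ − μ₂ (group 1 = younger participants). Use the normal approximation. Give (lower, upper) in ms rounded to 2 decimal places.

SE₁ = s₁/√n₁ = 84/√38 = 13.6266; SE₂ = 82/√179 = 6.1290.
Independent samples, unequal variances: SE_diff = √(SE₁² + SE₂²) = √(185.68422756 + 37.564641) = 14.9415.
z* = 1.645, so margin of error = 1.645 × 14.9415 = 24.5788.
Difference in means = 286 − 479 = -193.0000.
-193.0000 ± 24.5788 → (-217.58, -168.42).

(-217.58, -168.42)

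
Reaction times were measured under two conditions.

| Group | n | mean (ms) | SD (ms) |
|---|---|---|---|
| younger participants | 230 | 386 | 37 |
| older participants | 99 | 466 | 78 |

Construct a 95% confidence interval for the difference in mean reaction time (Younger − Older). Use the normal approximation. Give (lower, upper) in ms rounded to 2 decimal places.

(-96.09, -63.91)

SE₁ = s₁/√n₁ = 37/√230 = 2.4397; SE₂ = 78/√99 = 7.8393.
Independent samples, unequal variances: SE_diff = √(SE₁² + SE₂²) = √(5.95213609 + 61.45462449) = 8.2102.
z* = 1.960, so margin of error = 1.960 × 8.2102 = 16.0920.
Difference in means = 386 − 466 = -80.0000.
-80.0000 ± 16.0920 → (-96.09, -63.91).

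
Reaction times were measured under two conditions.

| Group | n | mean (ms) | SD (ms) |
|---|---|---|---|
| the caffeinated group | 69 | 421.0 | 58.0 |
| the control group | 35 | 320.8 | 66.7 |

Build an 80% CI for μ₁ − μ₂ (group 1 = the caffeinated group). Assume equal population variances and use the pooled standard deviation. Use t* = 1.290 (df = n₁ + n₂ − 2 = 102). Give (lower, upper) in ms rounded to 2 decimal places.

s_p = √[((n₁−1)s₁² + (n₂−1)s₂²)/(n₁+n₂−2)] = √[(68·58.0² + 34·66.7²)/102] = 61.0379.
SE = 61.0379·√(1/69 + 1/35) = 12.6665.
With t* = 1.290, margin = 1.290 × 12.6665 = 16.3398.
x̄₁ − x̄₂ = 421.0 − 320.8 = 100.2000; interval 100.2000 ± 16.3398 = (83.86, 116.54).

(83.86, 116.54)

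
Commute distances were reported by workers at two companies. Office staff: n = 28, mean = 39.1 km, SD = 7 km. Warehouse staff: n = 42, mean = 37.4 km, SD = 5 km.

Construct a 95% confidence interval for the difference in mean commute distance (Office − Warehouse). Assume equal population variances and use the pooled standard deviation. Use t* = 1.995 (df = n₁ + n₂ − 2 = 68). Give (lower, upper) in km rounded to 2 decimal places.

(-1.16, 4.56)

Pooled variance s_p² = [27·7² + 41·5²] / (28+42−2) = 34.5294, so s_p = 5.8762.
SE_diff = s_p·√(1/n₁ + 1/n₂) = 5.8762·√(1/28 + 1/42) = 1.4336.
t* = 1.995; margin = 1.995 × 1.4336 = 2.8600.
Difference = 39.1 − 37.4 = 1.7000.
1.7000 ± 2.8600 → (-1.16, 4.56).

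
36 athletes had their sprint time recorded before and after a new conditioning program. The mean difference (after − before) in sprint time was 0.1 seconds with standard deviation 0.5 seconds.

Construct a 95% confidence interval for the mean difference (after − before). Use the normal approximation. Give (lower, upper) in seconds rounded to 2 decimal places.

(-0.06, 0.26)

This is a matched-pairs design, so SE = s_d/√n = 0.5/√36 = 0.0833.
Margin = 1.960 × 0.0833 = 0.1633; the interval is 0.1 ± 0.1633 = (-0.06, 0.26).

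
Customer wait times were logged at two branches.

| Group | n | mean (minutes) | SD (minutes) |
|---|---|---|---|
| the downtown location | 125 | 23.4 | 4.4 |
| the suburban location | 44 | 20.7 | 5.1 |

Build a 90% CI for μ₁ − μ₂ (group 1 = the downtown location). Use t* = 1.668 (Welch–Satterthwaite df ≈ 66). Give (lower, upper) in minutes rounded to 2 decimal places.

(1.26, 4.14)

SE₁ = s₁/√n₁ = 4.4/√125 = 0.3935; SE₂ = 5.1/√44 = 0.7689.
Independent samples, unequal variances: SE_diff = √(SE₁² + SE₂²) = √(0.15484225 + 0.59120721) = 0.8637.
t* = 1.668, so margin of error = 1.668 × 0.8637 = 1.4407.
Difference in means = 23.4 − 20.7 = 2.7000.
2.7000 ± 1.4407 → (1.26, 4.14).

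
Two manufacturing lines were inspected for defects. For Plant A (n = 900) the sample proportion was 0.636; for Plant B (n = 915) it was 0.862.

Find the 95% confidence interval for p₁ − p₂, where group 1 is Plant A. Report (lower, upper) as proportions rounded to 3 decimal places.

SE₁ = √(p̂₁(1−p̂₁)/n₁) = √(0.6360·0.3640/900) = 0.01604; SE₂ = √(0.8620·0.1380/915) = 0.01140.
Independent samples: SE of the difference = √(SE₁² + SE₂²) = √(0.0002572816 + 0.00012996) = 0.01968.
z* for 95% confidence is 1.960, so the margin of error is 1.960 × 0.01968 = 0.03857.
Point estimate p̂₁ − p̂₂ = 0.6360 − 0.8620 = -0.2260.
-0.2260 ± 0.03857 → (-0.265, -0.187).

(-0.265, -0.187)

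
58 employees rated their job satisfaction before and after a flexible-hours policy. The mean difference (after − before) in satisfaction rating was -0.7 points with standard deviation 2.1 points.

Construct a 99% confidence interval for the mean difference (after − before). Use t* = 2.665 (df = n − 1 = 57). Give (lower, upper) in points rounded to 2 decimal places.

(-1.43, 0.03)

This is a matched-pairs design, so SE = s_d/√n = 2.1/√58 = 0.2757.
Margin = 2.665 × 0.2757 = 0.7347; the interval is -0.7 ± 0.7347 = (-1.43, 0.03).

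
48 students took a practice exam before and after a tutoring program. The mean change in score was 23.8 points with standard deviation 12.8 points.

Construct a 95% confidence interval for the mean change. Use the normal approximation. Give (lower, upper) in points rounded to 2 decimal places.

Paired design: SE = s_d/√n = 12.8/√48 = 1.8475.
z* = 1.960; margin of error = 1.960 × 1.8475 = 3.6211.
23.8 ± 3.6211 → (20.18, 27.42).

(20.18, 27.42)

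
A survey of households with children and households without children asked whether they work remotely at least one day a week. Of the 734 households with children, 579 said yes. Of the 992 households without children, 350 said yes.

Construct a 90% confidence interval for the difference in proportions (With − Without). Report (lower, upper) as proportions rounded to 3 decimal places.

p̂₁ = 579/734 = 0.7888 and p̂₂ = 350/992 = 0.3528.
SE₁ = √(p̂₁(1−p̂₁)/n₁) = √(0.7888·0.2112/734) = 0.01507; SE₂ = √(0.3528·0.6472/992) = 0.01517.
Independent samples: SE of the difference = √(SE₁² + SE₂²) = √(0.0002271049 + 0.0002301289) = 0.02138.
z* for 90% confidence is 1.645, so the margin of error is 1.645 × 0.02138 = 0.03517.
Point estimate p̂₁ − p̂₂ = 0.7888 − 0.3528 = 0.4360.
0.4360 ± 0.03517 → (0.401, 0.471).

(0.401, 0.471)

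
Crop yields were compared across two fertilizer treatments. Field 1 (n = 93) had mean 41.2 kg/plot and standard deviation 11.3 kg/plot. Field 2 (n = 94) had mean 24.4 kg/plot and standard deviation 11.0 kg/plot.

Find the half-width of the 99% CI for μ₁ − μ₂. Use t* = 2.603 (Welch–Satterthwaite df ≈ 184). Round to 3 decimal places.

4.246

Per-group SEs: s₁/√n₁ = 11.3/√93 = 1.1718, s₂/√n₂ = 11.0/√94 = 1.1346.
Unpooled SE of the difference: √(1.37311524 + 1.28731716) = 1.6311.
Margin of error = t* · SE = 2.603 × 1.6311 = 4.2458.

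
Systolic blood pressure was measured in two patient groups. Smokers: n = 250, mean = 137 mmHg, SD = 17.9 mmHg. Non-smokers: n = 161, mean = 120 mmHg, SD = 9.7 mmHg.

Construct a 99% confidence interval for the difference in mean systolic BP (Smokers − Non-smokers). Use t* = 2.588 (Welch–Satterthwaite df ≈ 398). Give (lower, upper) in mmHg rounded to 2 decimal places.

Per-group SEs: s₁/√n₁ = 17.9/√250 = 1.1321, s₂/√n₂ = 9.7/√161 = 0.7645.
Unpooled SE of the difference: √(1.28165041 + 0.58446025) = 1.3661.
Margin of error = t* · SE = 2.588 × 1.3661 = 3.5355.
x̄₁ − x̄₂ = 137 − 120 = 17.0000.
CI: 17.0000 ± 3.5355 = (13.46, 20.54).

(13.46, 20.54)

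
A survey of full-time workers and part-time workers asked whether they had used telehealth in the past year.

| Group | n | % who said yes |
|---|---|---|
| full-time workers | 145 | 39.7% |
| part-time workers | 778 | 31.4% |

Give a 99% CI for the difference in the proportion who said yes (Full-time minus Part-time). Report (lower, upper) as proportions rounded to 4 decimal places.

(-0.0301, 0.1961)

Each SE is √(p̂(1−p̂)/n): √(0.3970·0.6030/145) = 0.04063 and √(0.3140·0.6860/778) = 0.01664.
SE(p̂₁ − p̂₂) = √(SE₁² + SE₂²) = √(0.0016507969 + 0.0002768896) = 0.04391, since the two samples are independent.
At 99% confidence z* = 2.576; margin = 2.576 × 0.04391 = 0.11311.
The difference is 0.3970 − 0.3140 = 0.0830, so the interval is 0.0830 ± 0.11311 = (-0.0301, 0.1961).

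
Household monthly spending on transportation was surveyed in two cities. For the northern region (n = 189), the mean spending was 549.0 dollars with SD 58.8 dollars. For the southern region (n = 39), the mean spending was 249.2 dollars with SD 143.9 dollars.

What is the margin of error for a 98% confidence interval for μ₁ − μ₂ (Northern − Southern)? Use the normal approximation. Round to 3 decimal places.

54.512

Per-group SEs: s₁/√n₁ = 58.8/√189 = 4.2771, s₂/√n₂ = 143.9/√39 = 23.0424.
Unpooled SE of the difference: √(18.29358441 + 530.95219776) = 23.4360.
Margin of error = z* · SE = 2.326 × 23.4360 = 54.5121.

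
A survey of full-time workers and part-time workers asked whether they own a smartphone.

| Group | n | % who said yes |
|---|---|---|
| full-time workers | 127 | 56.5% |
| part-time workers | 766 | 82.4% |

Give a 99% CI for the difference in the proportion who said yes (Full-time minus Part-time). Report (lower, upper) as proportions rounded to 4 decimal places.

SE₁ = √(p̂₁(1−p̂₁)/n₁) = √(0.5650·0.4350/127) = 0.04399; SE₂ = √(0.8240·0.1760/766) = 0.01376.
Independent samples: SE of the difference = √(SE₁² + SE₂²) = √(0.0019351201 + 0.0001893376) = 0.04609.
z* for 99% confidence is 2.576, so the margin of error is 2.576 × 0.04609 = 0.11873.
Point estimate p̂₁ − p̂₂ = 0.5650 − 0.8240 = -0.2590.
-0.2590 ± 0.11873 → (-0.3777, -0.1403).

(-0.3777, -0.1403)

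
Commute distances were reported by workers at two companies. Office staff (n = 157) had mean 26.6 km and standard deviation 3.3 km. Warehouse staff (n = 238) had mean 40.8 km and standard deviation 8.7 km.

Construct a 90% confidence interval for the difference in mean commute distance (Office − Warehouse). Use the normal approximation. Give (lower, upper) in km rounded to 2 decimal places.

Per-group SEs: s₁/√n₁ = 3.3/√157 = 0.2634, s₂/√n₂ = 8.7/√238 = 0.5639.
Unpooled SE of the difference: √(0.06937956 + 0.31798321) = 0.6224.
Margin of error = z* · SE = 1.645 × 0.6224 = 1.0238.
x̄₁ − x̄₂ = 26.6 − 40.8 = -14.2000.
CI: -14.2000 ± 1.0238 = (-15.22, -13.18).

(-15.22, -13.18)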